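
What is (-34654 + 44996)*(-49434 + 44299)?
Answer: -53106170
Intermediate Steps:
(-34654 + 44996)*(-49434 + 44299) = 10342*(-5135) = -53106170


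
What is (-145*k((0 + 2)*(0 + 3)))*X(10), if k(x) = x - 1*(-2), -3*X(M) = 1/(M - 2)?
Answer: 145/3 ≈ 48.333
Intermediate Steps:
X(M) = -1/(3*(-2 + M)) (X(M) = -1/(3*(M - 2)) = -1/(3*(-2 + M)))
k(x) = 2 + x (k(x) = x + 2 = 2 + x)
(-145*k((0 + 2)*(0 + 3)))*X(10) = (-145*(2 + (0 + 2)*(0 + 3)))*(-1/(-6 + 3*10)) = (-145*(2 + 2*3))*(-1/(-6 + 30)) = (-145*(2 + 6))*(-1/24) = (-145*8)*(-1*1/24) = -1160*(-1/24) = 145/3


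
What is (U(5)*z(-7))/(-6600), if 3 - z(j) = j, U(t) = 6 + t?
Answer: -1/60 ≈ -0.016667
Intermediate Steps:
z(j) = 3 - j
(U(5)*z(-7))/(-6600) = ((6 + 5)*(3 - 1*(-7)))/(-6600) = (11*(3 + 7))*(-1/6600) = (11*10)*(-1/6600) = 110*(-1/6600) = -1/60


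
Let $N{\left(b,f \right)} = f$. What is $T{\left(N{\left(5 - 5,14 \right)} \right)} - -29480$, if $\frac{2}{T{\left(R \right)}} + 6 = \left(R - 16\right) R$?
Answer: $\frac{501159}{17} \approx 29480.0$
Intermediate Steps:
$T{\left(R \right)} = \frac{2}{-6 + R \left(-16 + R\right)}$ ($T{\left(R \right)} = \frac{2}{-6 + \left(R - 16\right) R} = \frac{2}{-6 + \left(-16 + R\right) R} = \frac{2}{-6 + R \left(-16 + R\right)}$)
$T{\left(N{\left(5 - 5,14 \right)} \right)} - -29480 = \frac{2}{-6 + 14^{2} - 224} - -29480 = \frac{2}{-6 + 196 - 224} + 29480 = \frac{2}{-34} + 29480 = 2 \left(- \frac{1}{34}\right) + 29480 = - \frac{1}{17} + 29480 = \frac{501159}{17}$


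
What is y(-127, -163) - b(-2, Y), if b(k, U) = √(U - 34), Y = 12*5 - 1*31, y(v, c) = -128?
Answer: -128 - I*√5 ≈ -128.0 - 2.2361*I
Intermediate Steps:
Y = 29 (Y = 60 - 31 = 29)
b(k, U) = √(-34 + U)
y(-127, -163) - b(-2, Y) = -128 - √(-34 + 29) = -128 - √(-5) = -128 - I*√5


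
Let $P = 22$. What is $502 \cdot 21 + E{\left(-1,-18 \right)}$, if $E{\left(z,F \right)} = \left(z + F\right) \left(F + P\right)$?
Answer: $10466$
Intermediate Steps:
$E{\left(z,F \right)} = \left(22 + F\right) \left(F + z\right)$ ($E{\left(z,F \right)} = \left(z + F\right) \left(F + 22\right) = \left(F + z\right) \left(22 + F\right) = \left(22 + F\right) \left(F + z\right)$)
$502 \cdot 21 + E{\left(-1,-18 \right)} = 502 \cdot 21 + \left(\left(-18\right)^{2} + 22 \left(-18\right) + 22 \left(-1\right) - -18\right) = 10542 + \left(324 - 396 - 22 + 18\right) = 10542 - 76 = 10466$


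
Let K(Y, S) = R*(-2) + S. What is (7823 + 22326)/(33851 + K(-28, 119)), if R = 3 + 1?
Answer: 30149/33962 ≈ 0.88773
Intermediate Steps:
R = 4
K(Y, S) = -8 + S (K(Y, S) = 4*(-2) + S = -8 + S)
(7823 + 22326)/(33851 + K(-28, 119)) = (7823 + 22326)/(33851 + (-8 + 119)) = 30149/(33851 + 111) = 30149/33962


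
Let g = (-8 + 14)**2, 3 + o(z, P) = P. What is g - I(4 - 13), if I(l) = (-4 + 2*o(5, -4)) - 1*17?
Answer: 71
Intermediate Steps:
o(z, P) = -3 + P
I(l) = -35 (I(l) = (-4 + 2*(-3 - 4)) - 1*17 = (-4 + 2*(-7)) - 17 = (-4 - 14) - 17 = -18 - 17 = -35)
g = 36 (g = 6**2 = 36)
g - I(4 - 13) = 36 - 1*(-35) = 36 + 35 = 71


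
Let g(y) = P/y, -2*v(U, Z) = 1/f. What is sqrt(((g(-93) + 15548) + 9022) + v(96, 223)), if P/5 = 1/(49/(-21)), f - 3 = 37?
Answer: sqrt(462790890555)/4340 ≈ 156.75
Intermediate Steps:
f = 40 (f = 3 + 37 = 40)
P = -15/7 (P = 5/((49/(-21))) = 5/((49*(-1/21))) = 5/(-7/3) = 5*(-3/7) = -15/7 ≈ -2.1429)
v(U, Z) = -1/80 (v(U, Z) = -1/2/40 = -1/2*1/40 = -1/80)
g(y) = -15/(7*y)
sqrt(((g(-93) + 15548) + 9022) + v(96, 223)) = sqrt(((-15/7/(-93) + 15548) + 9022) - 1/80) = sqrt(((-15/7*(-1/93) + 15548) + 9022) - 1/80) = sqrt(((5/217 + 15548) + 9022) - 1/80) = sqrt((3373921/217 + 9022) - 1/80) = sqrt(5331695/217 - 1/80) = sqrt(426535383/17360) = sqrt(462790890555)/4340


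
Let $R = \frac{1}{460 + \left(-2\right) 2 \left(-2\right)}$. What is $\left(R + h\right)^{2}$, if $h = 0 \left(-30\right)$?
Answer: $\frac{1}{219024} \approx 4.5657 \cdot 10^{-6}$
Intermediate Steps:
$h = 0$
$R = \frac{1}{468}$ ($R = \frac{1}{460 - -8} = \frac{1}{460 + 8} = \frac{1}{468} \approx 0.0021368$)
$\left(R + h\right)^{2} = \left(\frac{1}{468} + 0\right)^{2} = \left(\frac{1}{468}\right)^{2} = \frac{1}{219024}$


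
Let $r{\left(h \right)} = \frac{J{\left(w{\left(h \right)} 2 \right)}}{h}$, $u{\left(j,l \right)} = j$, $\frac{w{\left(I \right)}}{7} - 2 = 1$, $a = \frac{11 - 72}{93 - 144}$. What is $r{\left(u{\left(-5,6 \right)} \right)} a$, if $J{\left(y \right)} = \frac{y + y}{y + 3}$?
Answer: $- \frac{1708}{3825} \approx -0.44654$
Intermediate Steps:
$a = \frac{61}{51}$ ($a = - \frac{61}{-51} = \left(-61\right) \left(- \frac{1}{51}\right) = \frac{61}{51} \approx 1.1961$)
$w{\left(I \right)} = 21$ ($w{\left(I \right)} = 14 + 7 \cdot 1 = 14 + 7 = 21$)
$J{\left(y \right)} = \frac{2 y}{3 + y}$
$r{\left(h \right)} = \frac{28}{15 h}$ ($r{\left(h \right)} = \frac{2 \cdot 21 \cdot 2 \frac{1}{3 + 21 \cdot 2}}{h} = \frac{2 \cdot 42 \frac{1}{3 + 42}}{h} = \frac{2 \cdot 42 \cdot \frac{1}{45}}{h} = \frac{28}{15 h}$)
$r{\left(u{\left(-5,6 \right)} \right)} a = \frac{28}{15 \left(-5\right)} \frac{61}{51} = \frac{28}{15} \left(- \frac{1}{5}\right) \frac{61}{51} = \left(- \frac{28}{75}\right) \frac{61}{51} = - \frac{1708}{3825}$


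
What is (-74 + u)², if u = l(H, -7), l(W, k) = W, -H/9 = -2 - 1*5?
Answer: 121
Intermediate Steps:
H = 63 (H = -9*(-2 - 1*5) = -9*(-2 - 5) = -9*(-7) = 63)
u = 63
(-74 + u)² = (-74 + 63)² = (-11)² = 121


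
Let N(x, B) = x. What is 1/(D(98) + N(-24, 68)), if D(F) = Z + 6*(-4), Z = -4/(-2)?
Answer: -1/46 ≈ -0.021739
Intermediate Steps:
Z = 2 (Z = -4*(-1/2) = 2)
D(F) = -22 (D(F) = 2 + 6*(-4) = 2 - 24 = -22)
1/(D(98) + N(-24, 68)) = 1/(-22 - 24) = 1/(-46) = -1/46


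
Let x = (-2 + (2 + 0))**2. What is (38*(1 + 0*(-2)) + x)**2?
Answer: 1444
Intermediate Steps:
x = 0 (x = (-2 + 2)**2 = 0**2 = 0)
(38*(1 + 0*(-2)) + x)**2 = (38*(1 + 0*(-2)) + 0)**2 = (38*(1 + 0) + 0)**2 = (38*1 + 0)**2 = (38 + 0)**2 = 38**2 = 1444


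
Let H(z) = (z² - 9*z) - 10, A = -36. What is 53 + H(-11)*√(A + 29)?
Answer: 53 + 210*I*√7 ≈ 53.0 + 555.61*I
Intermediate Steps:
H(z) = -10 + z² - 9*z
53 + H(-11)*√(A + 29) = 53 + (-10 + (-11)² - 9*(-11))*√(-36 + 29) = 53 + (-10 + 121 + 99)*√(-7) = 53 + 210*(I*√7) = 53 + 210*I*√7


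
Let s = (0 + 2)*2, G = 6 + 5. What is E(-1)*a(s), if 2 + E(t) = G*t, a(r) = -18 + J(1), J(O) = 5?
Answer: 169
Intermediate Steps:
G = 11
s = 4 (s = 2*2 = 4)
a(r) = -13 (a(r) = -18 + 5 = -13)
E(t) = -2 + 11*t
E(-1)*a(s) = (-2 + 11*(-1))*(-13) = (-2 - 11)*(-13) = -13*(-13) = 169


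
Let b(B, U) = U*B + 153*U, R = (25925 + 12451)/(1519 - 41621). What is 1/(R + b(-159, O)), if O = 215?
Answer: -20051/25884978 ≈ -0.00077462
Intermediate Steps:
R = -19188/20051 (R = 38376/(-40102) = 38376*(-1/40102) = -19188/20051 ≈ -0.95696)
b(B, U) = 153*U + B*U (b(B, U) = B*U + 153*U = 153*U + B*U)
1/(R + b(-159, O)) = 1/(-19188/20051 + 215*(153 - 159)) = 1/(-19188/20051 + 215*(-6)) = 1/(-19188/20051 - 1290) = 1/(-25884978/20051) = -20051/25884978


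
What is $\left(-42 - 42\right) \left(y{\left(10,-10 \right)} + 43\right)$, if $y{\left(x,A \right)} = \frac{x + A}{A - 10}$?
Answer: $-3612$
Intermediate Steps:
$y{\left(x,A \right)} = \frac{A + x}{-10 + A}$
$\left(-42 - 42\right) \left(y{\left(10,-10 \right)} + 43\right) = \left(-42 - 42\right) \left(\frac{-10 + 10}{-10 - 10} + 43\right) = - 84 \left(\frac{1}{-20} \cdot 0 + 43\right) = - 84 \left(\left(- \frac{1}{20}\right) 0 + 43\right) = - 84 \left(0 + 43\right) = \left(-84\right) 43 = -3612$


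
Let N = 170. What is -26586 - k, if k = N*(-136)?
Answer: -3466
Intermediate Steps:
k = -23120 (k = 170*(-136) = -23120)
-26586 - k = -26586 - 1*(-23120) = -26586 + 23120 = -3466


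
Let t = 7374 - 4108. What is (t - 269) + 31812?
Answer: 34809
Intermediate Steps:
t = 3266
(t - 269) + 31812 = (3266 - 269) + 31812 = 2997 + 31812 = 34809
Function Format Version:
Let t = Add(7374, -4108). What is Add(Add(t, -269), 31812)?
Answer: 34809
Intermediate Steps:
t = 3266
Add(Add(t, -269), 31812) = Add(Add(3266, -269), 31812) = Add(2997, 31812) = 34809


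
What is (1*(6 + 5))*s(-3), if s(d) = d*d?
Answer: 99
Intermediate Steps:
s(d) = d²
(1*(6 + 5))*s(-3) = (1*(6 + 5))*(-3)² = (1*11)*9 = 11*9 = 99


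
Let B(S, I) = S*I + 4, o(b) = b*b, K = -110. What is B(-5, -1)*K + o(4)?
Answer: -974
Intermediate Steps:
o(b) = b²
B(S, I) = 4 + I*S (B(S, I) = I*S + 4 = 4 + I*S)
B(-5, -1)*K + o(4) = (4 - 1*(-5))*(-110) + 4² = (4 + 5)*(-110) + 16 = 9*(-110) + 16 = -990 + 16 = -974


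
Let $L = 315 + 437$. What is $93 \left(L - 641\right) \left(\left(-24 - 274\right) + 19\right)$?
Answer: $-2880117$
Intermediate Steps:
$L = 752$
$93 \left(L - 641\right) \left(\left(-24 - 274\right) + 19\right) = 93 \left(752 - 641\right) \left(\left(-24 - 274\right) + 19\right) = 93 \cdot 111 \left(-298 + 19\right) = 93 \cdot 111 \left(-279\right) = 93 \left(-30969\right) = -2880117$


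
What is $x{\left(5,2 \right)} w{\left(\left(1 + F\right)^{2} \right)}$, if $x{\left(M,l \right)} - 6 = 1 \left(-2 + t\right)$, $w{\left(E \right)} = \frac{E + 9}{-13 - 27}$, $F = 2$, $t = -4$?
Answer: $0$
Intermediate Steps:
$w{\left(E \right)} = - \frac{9}{40} - \frac{E}{40}$ ($w{\left(E \right)} = \frac{9 + E}{-40} = \left(9 + E\right) \left(- \frac{1}{40}\right) = - \frac{9}{40} - \frac{E}{40}$)
$x{\left(M,l \right)} = 0$ ($x{\left(M,l \right)} = 6 + 1 \left(-2 - 4\right) = 6 + 1 \left(-6\right) = 6 - 6 = 0$)
$x{\left(5,2 \right)} w{\left(\left(1 + F\right)^{2} \right)} = 0 \left(- \frac{9}{40} - \frac{\left(1 + 2\right)^{2}}{40}\right) = 0 \left(- \frac{9}{40} - \frac{3^{2}}{40}\right) = 0 \left(- \frac{9}{40} - \frac{9}{40}\right) = 0 \left(- \frac{9}{20}\right) = 0$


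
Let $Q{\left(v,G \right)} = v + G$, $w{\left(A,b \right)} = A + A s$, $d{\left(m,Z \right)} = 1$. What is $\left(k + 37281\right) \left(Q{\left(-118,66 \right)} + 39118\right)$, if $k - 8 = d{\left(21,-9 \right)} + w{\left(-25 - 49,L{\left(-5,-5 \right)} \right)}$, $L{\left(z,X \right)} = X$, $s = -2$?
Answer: $1459662024$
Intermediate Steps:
$w{\left(A,b \right)} = - A$ ($w{\left(A,b \right)} = A + A \left(-2\right) = A - 2 A = - A$)
$k = 83$ ($k = 8 + \left(1 - \left(-25 - 49\right)\right) = 8 + \left(1 - -74\right) = 8 + \left(1 + 74\right) = 8 + 75 = 83$)
$Q{\left(v,G \right)} = G + v$
$\left(k + 37281\right) \left(Q{\left(-118,66 \right)} + 39118\right) = \left(83 + 37281\right) \left(\left(66 - 118\right) + 39118\right) = 37364 \left(-52 + 39118\right) = 37364 \cdot 39066 = 1459662024$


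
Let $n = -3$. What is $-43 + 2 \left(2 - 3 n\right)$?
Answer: $-21$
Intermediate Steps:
$-43 + 2 \left(2 - 3 n\right) = -43 + 2 \left(2 - -9\right) = -43 + 2 \left(2 + 9\right) = -43 + 2 \cdot 11 = -43 + 22 = -21$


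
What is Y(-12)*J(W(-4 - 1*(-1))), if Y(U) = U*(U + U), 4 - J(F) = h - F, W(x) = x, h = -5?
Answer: 1728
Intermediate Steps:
J(F) = 9 + F (J(F) = 4 - (-5 - F) = 4 + (5 + F) = 9 + F)
Y(U) = 2*U**2 (Y(U) = U*(2*U) = 2*U**2)
Y(-12)*J(W(-4 - 1*(-1))) = (2*(-12)**2)*(9 + (-4 - 1*(-1))) = (2*144)*(9 + (-4 + 1)) = 288*(9 - 3) = 288*6 = 1728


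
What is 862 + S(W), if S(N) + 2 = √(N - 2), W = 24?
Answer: 860 + √22 ≈ 864.69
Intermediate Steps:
S(N) = -2 + √(-2 + N) (S(N) = -2 + √(N - 2) = -2 + √(-2 + N))
862 + S(W) = 862 + (-2 + √(-2 + 24)) = 862 + (-2 + √22) = 860 + √22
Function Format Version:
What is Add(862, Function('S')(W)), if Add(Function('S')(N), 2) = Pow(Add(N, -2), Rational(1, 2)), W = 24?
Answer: Add(860, Pow(22, Rational(1, 2))) ≈ 864.69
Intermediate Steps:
Function('S')(N) = Add(-2, Pow(Add(-2, N), Rational(1, 2))) (Function('S')(N) = Add(-2, Pow(Add(N, -2), Rational(1, 2))) = Add(-2, Pow(Add(-2, N), Rational(1, 2))))
Add(862, Function('S')(W)) = Add(862, Add(-2, Pow(Add(-2, 24), Rational(1, 2)))) = Add(862, Add(-2, Pow(22, Rational(1, 2)))) = Add(860, Pow(22, Rational(1, 2)))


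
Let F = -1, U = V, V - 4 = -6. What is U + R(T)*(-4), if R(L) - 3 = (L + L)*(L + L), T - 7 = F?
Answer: -590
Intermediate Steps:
V = -2 (V = 4 - 6 = -2)
U = -2
T = 6 (T = 7 - 1 = 6)
R(L) = 3 + 4*L² (R(L) = 3 + (L + L)*(L + L) = 3 + (2*L)*(2*L) = 3 + 4*L²)
U + R(T)*(-4) = -2 + (3 + 4*6²)*(-4) = -2 + (3 + 4*36)*(-4) = -2 + (3 + 144)*(-4) = -2 + 147*(-4) = -2 - 588 = -590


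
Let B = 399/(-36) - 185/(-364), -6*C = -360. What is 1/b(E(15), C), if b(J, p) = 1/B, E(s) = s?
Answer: -2887/273 ≈ -10.575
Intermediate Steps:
C = 60 (C = -⅙*(-360) = 60)
B = -2887/273 (B = 399*(-1/36) - 185*(-1/364) = -133/12 + 185/364 = -2887/273 ≈ -10.575)
b(J, p) = -273/2887 (b(J, p) = 1/(-2887/273) = -273/2887)
1/b(E(15), C) = 1/(-273/2887) = -2887/273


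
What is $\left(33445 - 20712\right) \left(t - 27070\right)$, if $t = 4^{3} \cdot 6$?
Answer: $-339792838$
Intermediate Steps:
$t = 384$ ($t = 64 \cdot 6 = 384$)
$\left(33445 - 20712\right) \left(t - 27070\right) = \left(33445 - 20712\right) \left(384 - 27070\right) = 12733 \left(-26686\right) = -339792838$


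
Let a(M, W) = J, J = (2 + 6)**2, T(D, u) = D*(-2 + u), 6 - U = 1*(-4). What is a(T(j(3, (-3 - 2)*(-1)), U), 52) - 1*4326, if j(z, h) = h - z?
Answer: -4262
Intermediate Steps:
U = 10 (U = 6 - (-4) = 6 - 1*(-4) = 6 + 4 = 10)
J = 64 (J = 8**2 = 64)
a(M, W) = 64
a(T(j(3, (-3 - 2)*(-1)), U), 52) - 1*4326 = 64 - 1*4326 = 64 - 4326 = -4262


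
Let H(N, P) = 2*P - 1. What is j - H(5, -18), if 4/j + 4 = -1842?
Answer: 34149/923 ≈ 36.998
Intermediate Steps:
H(N, P) = -1 + 2*P
j = -2/923 (j = 4/(-4 - 1842) = 4/(-1846) = 4*(-1/1846) = -2/923 ≈ -0.0021668)
j - H(5, -18) = -2/923 - (-1 + 2*(-18)) = -2/923 - (-1 - 36) = -2/923 - 1*(-37) = -2/923 + 37 = 34149/923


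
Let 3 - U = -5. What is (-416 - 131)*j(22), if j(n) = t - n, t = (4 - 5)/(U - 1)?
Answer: 84785/7 ≈ 12112.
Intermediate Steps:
U = 8 (U = 3 - 1*(-5) = 3 + 5 = 8)
t = -1/7 (t = (4 - 5)/(8 - 1) = -1/7 ≈ -0.14286)
j(n) = -1/7 - n
(-416 - 131)*j(22) = (-416 - 131)*(-1/7 - 1*22) = -547*(-1/7 - 22) = -547*(-155/7) = 84785/7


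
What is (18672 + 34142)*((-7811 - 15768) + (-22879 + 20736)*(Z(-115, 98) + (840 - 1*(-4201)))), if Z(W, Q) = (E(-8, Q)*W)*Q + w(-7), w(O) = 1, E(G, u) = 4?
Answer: 4530271633970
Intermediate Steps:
Z(W, Q) = 1 + 4*Q*W (Z(W, Q) = (4*W)*Q + 1 = 4*Q*W + 1 = 1 + 4*Q*W)
(18672 + 34142)*((-7811 - 15768) + (-22879 + 20736)*(Z(-115, 98) + (840 - 1*(-4201)))) = (18672 + 34142)*((-7811 - 15768) + (-22879 + 20736)*((1 + 4*98*(-115)) + (840 - 1*(-4201)))) = 52814*(-23579 - 2143*((1 - 45080) + (840 + 4201))) = 52814*(-23579 - 2143*(-45079 + 5041)) = 52814*(-23579 - 2143*(-40038)) = 52814*(-23579 + 85801434) = 52814*85777855 = 4530271633970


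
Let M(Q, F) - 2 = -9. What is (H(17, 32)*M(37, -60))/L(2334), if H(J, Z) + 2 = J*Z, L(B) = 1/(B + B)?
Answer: -17710392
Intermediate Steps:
M(Q, F) = -7 (M(Q, F) = 2 - 9 = -7)
L(B) = 1/(2*B)
H(J, Z) = -2 + J*Z
(H(17, 32)*M(37, -60))/L(2334) = ((-2 + 17*32)*(-7))/(((½)/2334)) = ((-2 + 544)*(-7))/(((½)*(1/2334))) = (542*(-7))/(1/4668) = -3794*4668 = -17710392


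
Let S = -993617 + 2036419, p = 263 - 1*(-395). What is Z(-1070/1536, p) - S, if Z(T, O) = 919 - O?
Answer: -1042541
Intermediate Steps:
p = 658 (p = 263 + 395 = 658)
S = 1042802
Z(-1070/1536, p) - S = (919 - 1*658) - 1*1042802 = (919 - 658) - 1042802 = 261 - 1042802 = -1042541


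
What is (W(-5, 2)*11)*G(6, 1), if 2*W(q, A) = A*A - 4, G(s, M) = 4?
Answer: 0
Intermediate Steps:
W(q, A) = -2 + A²/2 (W(q, A) = (A*A - 4)/2 = (A² - 4)/2 = (-4 + A²)/2 = -2 + A²/2)
(W(-5, 2)*11)*G(6, 1) = ((-2 + (½)*2²)*11)*4 = ((-2 + (½)*4)*11)*4 = ((-2 + 2)*11)*4 = (0*11)*4 = 0*4 = 0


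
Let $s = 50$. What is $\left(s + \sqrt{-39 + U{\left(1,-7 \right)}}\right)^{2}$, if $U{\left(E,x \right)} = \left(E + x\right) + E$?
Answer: $2456 + 200 i \sqrt{11} \approx 2456.0 + 663.33 i$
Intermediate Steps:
$U{\left(E,x \right)} = x + 2 E$
$\left(s + \sqrt{-39 + U{\left(1,-7 \right)}}\right)^{2} = \left(50 + \sqrt{-39 + \left(-7 + 2 \cdot 1\right)}\right)^{2} = \left(50 + \sqrt{-39 + \left(-7 + 2\right)}\right)^{2} = \left(50 + \sqrt{-39 - 5}\right)^{2} = \left(50 + \sqrt{-44}\right)^{2} = \left(50 + 2 i \sqrt{11}\right)^{2}$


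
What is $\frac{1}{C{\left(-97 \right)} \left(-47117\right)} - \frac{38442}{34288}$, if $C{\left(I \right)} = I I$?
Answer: $- \frac{8521127795657}{7600344135832} \approx -1.1212$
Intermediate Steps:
$C{\left(I \right)} = I^{2}$
$\frac{1}{C{\left(-97 \right)} \left(-47117\right)} - \frac{38442}{34288} = \frac{1}{\left(-97\right)^{2} \left(-47117\right)} - \frac{38442}{34288} = \frac{1}{9409} \left(- \frac{1}{47117}\right) - \frac{19221}{17144} = - \frac{1}{443323853} - \frac{19221}{17144} = - \frac{8521127795657}{7600344135832}$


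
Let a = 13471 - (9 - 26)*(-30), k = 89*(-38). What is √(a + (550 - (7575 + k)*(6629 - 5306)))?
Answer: 2*I*√1383457 ≈ 2352.4*I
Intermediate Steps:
k = -3382
a = 12961 (a = 13471 - (-17)*(-30) = 13471 - 1*510 = 13471 - 510 = 12961)
√(a + (550 - (7575 + k)*(6629 - 5306))) = √(12961 + (550 - (7575 - 3382)*(6629 - 5306))) = √(12961 + (550 - 4193*1323)) = √(12961 + (550 - 1*5547339)) = √(12961 + (550 - 5547339)) = √(12961 - 5546789) = √(-5533828) = 2*I*√1383457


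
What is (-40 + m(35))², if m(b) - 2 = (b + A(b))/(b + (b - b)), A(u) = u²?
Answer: 4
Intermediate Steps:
m(b) = 2 + (b + b²)/b (m(b) = 2 + (b + b²)/(b + (b - b)) = 2 + (b + b²)/(b + 0) = 2 + (b + b²)/b)
(-40 + m(35))² = (-40 + (3 + 35))² = (-40 + 38)² = (-2)² = 4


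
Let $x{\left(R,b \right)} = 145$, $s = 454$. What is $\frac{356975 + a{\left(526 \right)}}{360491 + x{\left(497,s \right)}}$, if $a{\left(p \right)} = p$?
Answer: $\frac{119167}{120212} \approx 0.99131$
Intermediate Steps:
$\frac{356975 + a{\left(526 \right)}}{360491 + x{\left(497,s \right)}} = \frac{356975 + 526}{360491 + 145} = \frac{357501}{360636} = 357501 \cdot \frac{1}{360636} = \frac{119167}{120212}$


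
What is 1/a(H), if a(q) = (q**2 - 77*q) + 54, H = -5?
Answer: 1/464 ≈ 0.0021552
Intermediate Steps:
a(q) = 54 + q**2 - 77*q
1/a(H) = 1/(54 + (-5)**2 - 77*(-5)) = 1/(54 + 25 + 385) = 1/464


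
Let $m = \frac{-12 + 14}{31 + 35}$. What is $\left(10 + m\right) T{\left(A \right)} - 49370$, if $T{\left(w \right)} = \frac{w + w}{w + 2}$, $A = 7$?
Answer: $- \frac{14658256}{297} \approx -49354.0$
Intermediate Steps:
$T{\left(w \right)} = \frac{2 w}{2 + w}$
$m = \frac{1}{33}$ ($m = \frac{2}{66} = 2 \cdot \frac{1}{66} = \frac{1}{33} \approx 0.030303$)
$\left(10 + m\right) T{\left(A \right)} - 49370 = \left(10 + \frac{1}{33}\right) 2 \cdot 7 \frac{1}{2 + 7} - 49370 = \frac{331 \cdot 2 \cdot 7 \cdot \frac{1}{9}}{33} - 49370 = \frac{331}{33} \cdot \frac{14}{9} - 49370 = \frac{4634}{297} - 49370 = - \frac{14658256}{297}$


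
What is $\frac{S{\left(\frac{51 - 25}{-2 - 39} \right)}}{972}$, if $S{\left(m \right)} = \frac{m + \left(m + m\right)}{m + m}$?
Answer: $\frac{1}{648} \approx 0.0015432$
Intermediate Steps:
$S{\left(m \right)} = \frac{3}{2}$ ($S{\left(m \right)} = \frac{m + 2 m}{2 m} = 3 m \frac{1}{2 m} = \frac{3}{2}$)
$\frac{S{\left(\frac{51 - 25}{-2 - 39} \right)}}{972} = \frac{3}{2 \cdot 972} = \frac{3}{2} \cdot \frac{1}{972} = \frac{1}{648}$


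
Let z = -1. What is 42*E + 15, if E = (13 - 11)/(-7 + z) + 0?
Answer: 9/2 ≈ 4.5000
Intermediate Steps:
E = -¼ (E = (13 - 11)/(-7 - 1) + 0 = 2/(-8) + 0 = 2*(-⅛) + 0 = -¼ + 0 = -¼ ≈ -0.25000)
42*E + 15 = 42*(-¼) + 15 = -21/2 + 15 = 9/2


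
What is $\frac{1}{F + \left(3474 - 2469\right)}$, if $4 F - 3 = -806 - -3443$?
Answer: $\frac{1}{1665} \approx 0.0006006$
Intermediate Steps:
$F = 660$ ($F = \frac{3}{4} + \frac{-806 - -3443}{4} = \frac{3}{4} + \frac{-806 + 3443}{4} = \frac{3}{4} + \frac{1}{4} \cdot 2637 = \frac{3}{4} + \frac{2637}{4} = 660$)
$\frac{1}{F + \left(3474 - 2469\right)} = \frac{1}{660 + \left(3474 - 2469\right)} = \frac{1}{660 + 1005} = \frac{1}{1665}$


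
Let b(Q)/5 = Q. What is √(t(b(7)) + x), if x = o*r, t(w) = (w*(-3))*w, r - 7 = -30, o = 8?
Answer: I*√3859 ≈ 62.121*I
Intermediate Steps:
r = -23 (r = 7 - 30 = -23)
b(Q) = 5*Q
t(w) = -3*w² (t(w) = (-3*w)*w = -3*w²)
x = -184 (x = 8*(-23) = -184)
√(t(b(7)) + x) = √(-3*(5*7)² - 184) = √(-3*35² - 184) = √(-3*1225 - 184) = √(-3675 - 184) = √(-3859) = I*√3859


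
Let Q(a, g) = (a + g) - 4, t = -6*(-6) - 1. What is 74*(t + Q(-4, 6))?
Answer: 2442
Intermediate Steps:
t = 35 (t = 36 - 1 = 35)
Q(a, g) = -4 + a + g
74*(t + Q(-4, 6)) = 74*(35 + (-4 - 4 + 6)) = 74*(35 - 2) = 74*33 = 2442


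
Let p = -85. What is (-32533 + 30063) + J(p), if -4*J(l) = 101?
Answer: -9981/4 ≈ -2495.3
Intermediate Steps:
J(l) = -101/4 (J(l) = -¼*101 = -101/4)
(-32533 + 30063) + J(p) = (-32533 + 30063) - 101/4 = -2470 - 101/4 = -9981/4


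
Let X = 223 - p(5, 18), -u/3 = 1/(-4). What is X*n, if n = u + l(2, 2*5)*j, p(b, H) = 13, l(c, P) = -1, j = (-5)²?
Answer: -10185/2 ≈ -5092.5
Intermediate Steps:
j = 25
u = ¾ (u = -3/(-4) = -3*(-¼) = ¾ ≈ 0.75000)
n = -97/4 (n = ¾ - 1*25 = ¾ - 25 = -97/4 ≈ -24.250)
X = 210 (X = 223 - 1*13 = 223 - 13 = 210)
X*n = 210*(-97/4) = -10185/2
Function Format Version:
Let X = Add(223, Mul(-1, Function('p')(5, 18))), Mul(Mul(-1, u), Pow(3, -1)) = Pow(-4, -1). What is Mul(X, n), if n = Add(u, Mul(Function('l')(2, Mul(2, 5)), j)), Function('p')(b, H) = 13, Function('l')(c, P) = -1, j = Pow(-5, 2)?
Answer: Rational(-10185, 2) ≈ -5092.5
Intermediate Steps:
j = 25
u = Rational(3, 4) (u = Mul(-3, Pow(-4, -1)) = Mul(-3, Rational(-1, 4)) = Rational(3, 4) ≈ 0.75000)
n = Rational(-97, 4) (n = Add(Rational(3, 4), Mul(-1, 25)) = Add(Rational(3, 4), -25) = Rational(-97, 4) ≈ -24.250)
X = 210 (X = Add(223, Mul(-1, 13)) = Add(223, -13) = 210)
Mul(X, n) = Mul(210, Rational(-97, 4)) = Rational(-10185, 2)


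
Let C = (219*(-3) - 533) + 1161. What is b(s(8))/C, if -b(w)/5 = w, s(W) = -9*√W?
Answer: -90*√2/29 ≈ -4.3889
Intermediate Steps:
b(w) = -5*w
C = -29 (C = (-657 - 533) + 1161 = -1190 + 1161 = -29)
b(s(8))/C = -(-45)*√8/(-29) = -(-45)*2*√2*(-1/29) = -(-90)*√2*(-1/29) = (90*√2)*(-1/29) = -90*√2/29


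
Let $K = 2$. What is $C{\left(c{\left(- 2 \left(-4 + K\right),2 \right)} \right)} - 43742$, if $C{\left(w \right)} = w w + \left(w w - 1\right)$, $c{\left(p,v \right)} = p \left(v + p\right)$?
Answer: $-42591$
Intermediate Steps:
$c{\left(p,v \right)} = p \left(p + v\right)$
$C{\left(w \right)} = -1 + 2 w^{2}$ ($C{\left(w \right)} = w^{2} + \left(w^{2} - 1\right) = w^{2} + \left(-1 + w^{2}\right) = -1 + 2 w^{2}$)
$C{\left(c{\left(- 2 \left(-4 + K\right),2 \right)} \right)} - 43742 = \left(-1 + 2 \left(- 2 \left(-4 + 2\right) \left(- 2 \left(-4 + 2\right) + 2\right)\right)^{2}\right) - 43742 = \left(-1 + 2 \left(\left(-2\right) \left(-2\right) \left(\left(-2\right) \left(-2\right) + 2\right)\right)^{2}\right) - 43742 = \left(-1 + 2 \left(4 \left(4 + 2\right)\right)^{2}\right) - 43742 = \left(-1 + 2 \left(4 \cdot 6\right)^{2}\right) - 43742 = \left(-1 + 2 \cdot 24^{2}\right) - 43742 = \left(-1 + 2 \cdot 576\right) - 43742 = \left(-1 + 1152\right) - 43742 = 1151 - 43742 = -42591$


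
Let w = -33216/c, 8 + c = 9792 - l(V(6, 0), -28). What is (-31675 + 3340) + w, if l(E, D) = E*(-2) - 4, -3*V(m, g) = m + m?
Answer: -23095793/815 ≈ -28338.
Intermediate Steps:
V(m, g) = -2*m/3 (V(m, g) = -(m + m)/3 = -2*m/3)
l(E, D) = -4 - 2*E (l(E, D) = -2*E - 4 = -4 - 2*E)
c = 9780 (c = -8 + (9792 - (-4 - (-4)*6/3)) = -8 + (9792 - (-4 - 2*(-4))) = -8 + (9792 - (-4 + 8)) = -8 + (9792 - 1*4) = -8 + (9792 - 4) = -8 + 9788 = 9780)
w = -2768/815 (w = -33216/9780 = -33216*1/9780 = -2768/815 ≈ -3.3963)
(-31675 + 3340) + w = (-31675 + 3340) - 2768/815 = -28335 - 2768/815 = -23095793/815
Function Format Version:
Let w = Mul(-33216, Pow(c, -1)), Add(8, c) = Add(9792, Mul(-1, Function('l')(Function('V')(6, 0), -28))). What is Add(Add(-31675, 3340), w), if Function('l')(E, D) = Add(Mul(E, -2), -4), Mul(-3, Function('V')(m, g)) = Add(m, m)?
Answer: Rational(-23095793, 815) ≈ -28338.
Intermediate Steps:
Function('V')(m, g) = Mul(Rational(-2, 3), m) (Function('V')(m, g) = Mul(Rational(-1, 3), Add(m, m)) = Mul(Rational(-1, 3), Mul(2, m)) = Mul(Rational(-2, 3), m))
Function('l')(E, D) = Add(-4, Mul(-2, E)) (Function('l')(E, D) = Add(Mul(-2, E), -4) = Add(-4, Mul(-2, E)))
c = 9780 (c = Add(-8, Add(9792, Mul(-1, Add(-4, Mul(-2, Mul(Rational(-2, 3), 6)))))) = Add(-8, Add(9792, Mul(-1, Add(-4, Mul(-2, -4))))) = Add(-8, Add(9792, Mul(-1, Add(-4, 8)))) = Add(-8, Add(9792, Mul(-1, 4))) = Add(-8, Add(9792, -4)) = Add(-8, 9788) = 9780)
w = Rational(-2768, 815) (w = Mul(-33216, Pow(9780, -1)) = Mul(-33216, Rational(1, 9780)) = Rational(-2768, 815) ≈ -3.3963)
Add(Add(-31675, 3340), w) = Add(Add(-31675, 3340), Rational(-2768, 815)) = Add(-28335, Rational(-2768, 815)) = Rational(-23095793, 815)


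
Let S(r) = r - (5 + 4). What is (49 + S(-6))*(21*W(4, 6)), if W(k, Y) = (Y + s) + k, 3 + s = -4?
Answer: 2142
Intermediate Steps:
s = -7 (s = -3 - 4 = -7)
W(k, Y) = -7 + Y + k (W(k, Y) = (Y - 7) + k = (-7 + Y) + k = -7 + Y + k)
S(r) = -9 + r (S(r) = r - 1*9 = r - 9 = -9 + r)
(49 + S(-6))*(21*W(4, 6)) = (49 + (-9 - 6))*(21*(-7 + 6 + 4)) = (49 - 15)*(21*3) = 34*63 = 2142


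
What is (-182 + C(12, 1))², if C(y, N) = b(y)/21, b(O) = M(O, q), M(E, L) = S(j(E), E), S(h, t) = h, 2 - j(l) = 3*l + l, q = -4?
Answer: 14961424/441 ≈ 33926.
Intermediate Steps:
j(l) = 2 - 4*l (j(l) = 2 - (3*l + l) = 2 - 4*l)
M(E, L) = 2 - 4*E
b(O) = 2 - 4*O
C(y, N) = 2/21 - 4*y/21 (C(y, N) = (2 - 4*y)/21 = (2 - 4*y)*(1/21) = 2/21 - 4*y/21)
(-182 + C(12, 1))² = (-182 + (2/21 - 4/21*12))² = (-182 + (2/21 - 16/7))² = (-182 - 46/21)² = (-3868/21)² = 14961424/441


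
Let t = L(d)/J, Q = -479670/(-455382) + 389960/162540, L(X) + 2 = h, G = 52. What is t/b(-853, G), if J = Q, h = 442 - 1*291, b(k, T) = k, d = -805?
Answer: -3403904553/67278091519 ≈ -0.050595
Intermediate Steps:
h = 151 (h = 442 - 291 = 151)
L(X) = 149 (L(X) = -2 + 151 = 149)
Q = 78872323/22844997 (Q = -479670*(-1/455382) + 389960*(1/162540) = 79945/75897 + 19498/8127 = 78872323/22844997 ≈ 3.4525)
J = 78872323/22844997 ≈ 3.4525
t = 3403904553/78872323 (t = 149/(78872323/22844997) = 149*(22844997/78872323) = 3403904553/78872323 ≈ 43.157)
t/b(-853, G) = (3403904553/78872323)/(-853) = (3403904553/78872323)*(-1/853) = -3403904553/67278091519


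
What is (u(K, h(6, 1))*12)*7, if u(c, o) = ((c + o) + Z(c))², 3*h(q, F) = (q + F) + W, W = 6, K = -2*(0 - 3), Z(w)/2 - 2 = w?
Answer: 174748/3 ≈ 58249.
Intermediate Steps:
Z(w) = 4 + 2*w
K = 6 (K = -2*(-3) = 6)
h(q, F) = 2 + F/3 + q/3 (h(q, F) = ((q + F) + 6)/3 = ((F + q) + 6)/3 = (6 + F + q)/3 = 2 + F/3 + q/3)
u(c, o) = (4 + o + 3*c)² (u(c, o) = ((c + o) + (4 + 2*c))² = (4 + o + 3*c)²)
(u(K, h(6, 1))*12)*7 = ((4 + (2 + (⅓)*1 + (⅓)*6) + 3*6)²*12)*7 = ((4 + (2 + ⅓ + 2) + 18)²*12)*7 = ((4 + 13/3 + 18)²*12)*7 = ((79/3)²*12)*7 = ((6241/9)*12)*7 = (24964/3)*7 = 174748/3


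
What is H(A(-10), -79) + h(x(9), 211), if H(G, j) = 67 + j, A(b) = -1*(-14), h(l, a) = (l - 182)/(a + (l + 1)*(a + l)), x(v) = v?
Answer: -29105/2411 ≈ -12.072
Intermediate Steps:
h(l, a) = (-182 + l)/(a + (1 + l)*(a + l))
A(b) = 14
H(A(-10), -79) + h(x(9), 211) = (67 - 79) + (-182 + 9)/(9 + 9² + 2*211 + 211*9) = -12 - 173/(9 + 81 + 422 + 1899) = -12 - 173/2411 = -29105/2411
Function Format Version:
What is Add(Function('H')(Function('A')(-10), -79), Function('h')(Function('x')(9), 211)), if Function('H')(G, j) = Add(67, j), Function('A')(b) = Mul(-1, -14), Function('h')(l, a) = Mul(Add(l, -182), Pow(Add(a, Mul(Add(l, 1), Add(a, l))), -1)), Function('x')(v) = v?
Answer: Rational(-29105, 2411) ≈ -12.072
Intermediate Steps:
Function('h')(l, a) = Mul(Pow(Add(a, Mul(Add(1, l), Add(a, l))), -1), Add(-182, l)) (Function('h')(l, a) = Mul(Add(-182, l), Pow(Add(a, Mul(Add(1, l), Add(a, l))), -1)) = Mul(Pow(Add(a, Mul(Add(1, l), Add(a, l))), -1), Add(-182, l)))
Function('A')(b) = 14
Add(Function('H')(Function('A')(-10), -79), Function('h')(Function('x')(9), 211)) = Add(Add(67, -79), Mul(Pow(Add(9, Pow(9, 2), Mul(2, 211), Mul(211, 9)), -1), Add(-182, 9))) = Add(-12, Mul(Pow(Add(9, 81, 422, 1899), -1), -173)) = Add(-12, Mul(Pow(2411, -1), -173)) = Add(-12, Mul(Rational(1, 2411), -173)) = Add(-12, Rational(-173, 2411)) = Rational(-29105, 2411)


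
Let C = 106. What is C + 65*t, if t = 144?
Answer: 9466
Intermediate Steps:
C + 65*t = 106 + 65*144 = 106 + 9360 = 9466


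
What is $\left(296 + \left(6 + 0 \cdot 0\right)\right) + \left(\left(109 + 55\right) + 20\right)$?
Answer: $486$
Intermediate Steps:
$\left(296 + \left(6 + 0 \cdot 0\right)\right) + \left(\left(109 + 55\right) + 20\right) = \left(296 + \left(6 + 0\right)\right) + \left(164 + 20\right) = \left(296 + 6\right) + 184 = 302 + 184 = 486$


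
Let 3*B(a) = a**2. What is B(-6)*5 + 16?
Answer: 76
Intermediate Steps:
B(a) = a**2/3
B(-6)*5 + 16 = ((1/3)*(-6)**2)*5 + 16 = ((1/3)*36)*5 + 16 = 12*5 + 16 = 60 + 16 = 76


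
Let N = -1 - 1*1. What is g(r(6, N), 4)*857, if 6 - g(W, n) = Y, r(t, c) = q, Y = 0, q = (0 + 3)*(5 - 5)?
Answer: 5142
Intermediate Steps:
N = -2 (N = -1 - 1 = -2)
q = 0 (q = 3*0 = 0)
r(t, c) = 0
g(W, n) = 6 (g(W, n) = 6 - 1*0 = 6 + 0 = 6)
g(r(6, N), 4)*857 = 6*857 = 5142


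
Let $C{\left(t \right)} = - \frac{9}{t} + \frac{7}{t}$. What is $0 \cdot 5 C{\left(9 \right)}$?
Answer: $0$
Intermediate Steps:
$C{\left(t \right)} = - \frac{2}{t}$
$0 \cdot 5 C{\left(9 \right)} = 0 \cdot 5 \left(- \frac{2}{9}\right) = 0 \left(\left(-2\right) \frac{1}{9}\right) = 0 \left(- \frac{2}{9}\right) = 0$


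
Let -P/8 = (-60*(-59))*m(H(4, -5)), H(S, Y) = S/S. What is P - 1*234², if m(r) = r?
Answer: -83076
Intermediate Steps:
H(S, Y) = 1
P = -28320 (P = -8*(-60*(-59)) = -28320 ≈ -28320.)
P - 1*234² = -28320 - 1*234² = -28320 - 1*54756 = -28320 - 54756 = -83076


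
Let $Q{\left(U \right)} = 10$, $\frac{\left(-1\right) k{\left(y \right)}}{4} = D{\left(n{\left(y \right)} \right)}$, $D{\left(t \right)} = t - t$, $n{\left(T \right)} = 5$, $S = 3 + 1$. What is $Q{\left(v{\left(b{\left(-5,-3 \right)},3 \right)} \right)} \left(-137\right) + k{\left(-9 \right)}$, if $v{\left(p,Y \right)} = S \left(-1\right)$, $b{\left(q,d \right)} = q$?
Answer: $-1370$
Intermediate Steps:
$S = 4$
$v{\left(p,Y \right)} = -4$ ($v{\left(p,Y \right)} = 4 \left(-1\right) = -4$)
$D{\left(t \right)} = 0$
$k{\left(y \right)} = 0$ ($k{\left(y \right)} = \left(-4\right) 0 = 0$)
$Q{\left(v{\left(b{\left(-5,-3 \right)},3 \right)} \right)} \left(-137\right) + k{\left(-9 \right)} = 10 \left(-137\right) + 0 = -1370 + 0 = -1370$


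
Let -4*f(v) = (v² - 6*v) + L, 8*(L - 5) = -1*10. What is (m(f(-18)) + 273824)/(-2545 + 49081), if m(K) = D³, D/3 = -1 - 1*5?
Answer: 33499/5817 ≈ 5.7588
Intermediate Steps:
L = 15/4 (L = 5 + (-1*10)/8 = 5 + (⅛)*(-10) = 5 - 5/4 = 15/4 ≈ 3.7500)
D = -18 (D = 3*(-1 - 1*5) = 3*(-1 - 5) = 3*(-6) = -18)
f(v) = -15/16 - v²/4 + 3*v/2 (f(v) = -((v² - 6*v) + 15/4)/4 = -(15/4 + v² - 6*v)/4 = -15/16 - v²/4 + 3*v/2)
m(K) = -5832 (m(K) = (-18)³ = -5832)
(m(f(-18)) + 273824)/(-2545 + 49081) = (-5832 + 273824)/(-2545 + 49081) = 267992/46536 = 267992*(1/46536) = 33499/5817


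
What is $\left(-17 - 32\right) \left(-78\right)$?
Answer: $3822$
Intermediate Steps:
$\left(-17 - 32\right) \left(-78\right) = \left(-49\right) \left(-78\right) = 3822$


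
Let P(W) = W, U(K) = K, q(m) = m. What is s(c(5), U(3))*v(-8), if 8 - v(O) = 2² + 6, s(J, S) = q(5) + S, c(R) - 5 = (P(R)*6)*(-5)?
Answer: -16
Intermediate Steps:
c(R) = 5 - 30*R (c(R) = 5 + (R*6)*(-5) = 5 + (6*R)*(-5) = 5 - 30*R)
s(J, S) = 5 + S
v(O) = -2 (v(O) = 8 - (2² + 6) = 8 - (4 + 6) = 8 - 1*10 = 8 - 10 = -2)
s(c(5), U(3))*v(-8) = (5 + 3)*(-2) = 8*(-2) = -16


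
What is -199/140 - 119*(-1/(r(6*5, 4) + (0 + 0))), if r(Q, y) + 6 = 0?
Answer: -8927/420 ≈ -21.255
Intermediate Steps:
r(Q, y) = -6 (r(Q, y) = -6 + 0 = -6)
-199/140 - 119*(-1/(r(6*5, 4) + (0 + 0))) = -199/140 - 119*(-1/(-6 + (0 + 0))) = -199*1/140 - 119*(-1/(-6 + 0)) = -199/140 - 119/((-1*(-6))) = -199/140 - 119/6 = -8927/420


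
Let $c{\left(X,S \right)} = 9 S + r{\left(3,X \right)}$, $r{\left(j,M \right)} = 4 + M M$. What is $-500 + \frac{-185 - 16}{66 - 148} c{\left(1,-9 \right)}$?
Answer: $- \frac{28138}{41} \approx -686.29$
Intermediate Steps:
$r{\left(j,M \right)} = 4 + M^{2}$
$c{\left(X,S \right)} = 4 + X^{2} + 9 S$ ($c{\left(X,S \right)} = 9 S + \left(4 + X^{2}\right) = 4 + X^{2} + 9 S$)
$-500 + \frac{-185 - 16}{66 - 148} c{\left(1,-9 \right)} = -500 + \frac{-185 - 16}{66 - 148} \left(4 + 1^{2} + 9 \left(-9\right)\right) = -500 + - \frac{201}{-82} \left(4 + 1 - 81\right) = -500 + \left(-201\right) \left(- \frac{1}{82}\right) \left(-76\right) = -500 + \frac{201}{82} \left(-76\right) = -500 - \frac{7638}{41} = - \frac{28138}{41}$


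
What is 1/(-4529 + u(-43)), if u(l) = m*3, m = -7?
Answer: -1/4550 ≈ -0.00021978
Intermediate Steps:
u(l) = -21 (u(l) = -7*3 = -21)
1/(-4529 + u(-43)) = 1/(-4529 - 21) = 1/(-4550) = -1/4550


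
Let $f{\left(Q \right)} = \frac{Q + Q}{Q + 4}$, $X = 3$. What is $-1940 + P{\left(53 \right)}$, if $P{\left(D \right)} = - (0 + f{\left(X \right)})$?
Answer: $- \frac{13586}{7} \approx -1940.9$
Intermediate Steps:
$f{\left(Q \right)} = \frac{2 Q}{4 + Q}$
$P{\left(D \right)} = - \frac{6}{7}$ ($P{\left(D \right)} = - (0 + 2 \cdot 3 \frac{1}{4 + 3}) = - (0 + 2 \cdot 3 \cdot \frac{1}{7}) = - (0 + \frac{6}{7}) = \left(-1\right) \frac{6}{7} = - \frac{6}{7}$)
$-1940 + P{\left(53 \right)} = -1940 - \frac{6}{7} = - \frac{13586}{7}$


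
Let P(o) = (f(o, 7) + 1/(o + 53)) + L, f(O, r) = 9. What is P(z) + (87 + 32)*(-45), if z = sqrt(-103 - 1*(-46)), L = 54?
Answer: (-5292*sqrt(57) + 280475*I)/(sqrt(57) - 53*I) ≈ -5292.0 - 0.0026345*I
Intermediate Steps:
z = I*sqrt(57) (z = sqrt(-103 + 46) = sqrt(-57) = I*sqrt(57) ≈ 7.5498*I)
P(o) = 63 + 1/(53 + o) (P(o) = (9 + 1/(o + 53)) + 54 = (9 + 1/(53 + o)) + 54 = 63 + 1/(53 + o))
P(z) + (87 + 32)*(-45) = (3340 + 63*(I*sqrt(57)))/(53 + I*sqrt(57)) + (87 + 32)*(-45) = (3340 + 63*I*sqrt(57))/(53 + I*sqrt(57)) + 119*(-45) = (3340 + 63*I*sqrt(57))/(53 + I*sqrt(57)) - 5355 = -5355 + (3340 + 63*I*sqrt(57))/(53 + I*sqrt(57))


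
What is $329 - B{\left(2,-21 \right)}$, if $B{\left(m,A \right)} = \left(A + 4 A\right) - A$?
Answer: $413$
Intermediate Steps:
$B{\left(m,A \right)} = 4 A$ ($B{\left(m,A \right)} = 5 A - A = 4 A$)
$329 - B{\left(2,-21 \right)} = 329 - 4 \left(-21\right) = 329 - -84 = 329 + 84 = 413$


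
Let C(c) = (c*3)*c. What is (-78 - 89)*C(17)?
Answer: -144789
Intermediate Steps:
C(c) = 3*c² (C(c) = (3*c)*c = 3*c²)
(-78 - 89)*C(17) = (-78 - 89)*(3*17²) = -501*289 = -167*867 = -144789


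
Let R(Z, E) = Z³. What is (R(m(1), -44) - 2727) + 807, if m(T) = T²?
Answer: -1919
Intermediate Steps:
(R(m(1), -44) - 2727) + 807 = ((1²)³ - 2727) + 807 = (1³ - 2727) + 807 = (1 - 2727) + 807 = -2726 + 807 = -1919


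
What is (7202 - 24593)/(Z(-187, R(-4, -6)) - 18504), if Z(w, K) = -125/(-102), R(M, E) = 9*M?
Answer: 1773882/1887283 ≈ 0.93991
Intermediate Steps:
Z(w, K) = 125/102 (Z(w, K) = -125*(-1/102) = 125/102)
(7202 - 24593)/(Z(-187, R(-4, -6)) - 18504) = (7202 - 24593)/(125/102 - 18504) = -17391/(-1887283/102) = -17391*(-102/1887283) = 1773882/1887283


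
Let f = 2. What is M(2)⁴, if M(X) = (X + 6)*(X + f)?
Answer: 1048576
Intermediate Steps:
M(X) = (2 + X)*(6 + X) (M(X) = (X + 6)*(X + 2) = (6 + X)*(2 + X) = (2 + X)*(6 + X))
M(2)⁴ = (12 + 2² + 8*2)⁴ = (12 + 4 + 16)⁴ = 32⁴ = 1048576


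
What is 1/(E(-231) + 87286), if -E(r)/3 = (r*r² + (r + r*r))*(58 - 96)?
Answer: -1/1399064468 ≈ -7.1476e-10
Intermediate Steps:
E(r) = 114*r + 114*r² + 114*r³ (E(r) = -3*(r*r² + (r + r*r))*(58 - 96) = -3*(r³ + (r + r²))*(-38) = -3*(r + r² + r³)*(-38) = -3*(-38*r - 38*r² - 38*r³) = 114*r + 114*r² + 114*r³)
1/(E(-231) + 87286) = 1/(114*(-231)*(1 - 231 + (-231)²) + 87286) = 1/(114*(-231)*(1 - 231 + 53361) + 87286) = 1/(114*(-231)*53131 + 87286) = 1/(-1399151754 + 87286) = 1/(-1399064468) = -1/1399064468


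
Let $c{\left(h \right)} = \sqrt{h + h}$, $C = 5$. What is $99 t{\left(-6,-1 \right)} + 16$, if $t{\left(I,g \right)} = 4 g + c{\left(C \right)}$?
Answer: $-380 + 99 \sqrt{10} \approx -66.935$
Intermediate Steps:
$c{\left(h \right)} = \sqrt{2} \sqrt{h}$ ($c{\left(h \right)} = \sqrt{2 h} = \sqrt{2} \sqrt{h}$)
$t{\left(I,g \right)} = \sqrt{10} + 4 g$ ($t{\left(I,g \right)} = 4 g + \sqrt{2} \sqrt{5} = 4 g + \sqrt{10} = \sqrt{10} + 4 g$)
$99 t{\left(-6,-1 \right)} + 16 = 99 \left(\sqrt{10} + 4 \left(-1\right)\right) + 16 = 99 \left(\sqrt{10} - 4\right) + 16 = 99 \left(-4 + \sqrt{10}\right) + 16 = \left(-396 + 99 \sqrt{10}\right) + 16 = -380 + 99 \sqrt{10}$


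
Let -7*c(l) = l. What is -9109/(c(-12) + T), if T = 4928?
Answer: -63763/34508 ≈ -1.8478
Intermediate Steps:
c(l) = -l/7
-9109/(c(-12) + T) = -9109/(-1/7*(-12) + 4928) = -9109/(12/7 + 4928) = -9109/34508/7 = -9109*7/34508 = -63763/34508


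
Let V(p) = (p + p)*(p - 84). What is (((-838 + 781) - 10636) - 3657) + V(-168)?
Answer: 70322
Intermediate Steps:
V(p) = 2*p*(-84 + p) (V(p) = (2*p)*(-84 + p) = 2*p*(-84 + p))
(((-838 + 781) - 10636) - 3657) + V(-168) = (((-838 + 781) - 10636) - 3657) + 2*(-168)*(-84 - 168) = ((-57 - 10636) - 3657) + 2*(-168)*(-252) = (-10693 - 3657) + 84672 = -14350 + 84672 = 70322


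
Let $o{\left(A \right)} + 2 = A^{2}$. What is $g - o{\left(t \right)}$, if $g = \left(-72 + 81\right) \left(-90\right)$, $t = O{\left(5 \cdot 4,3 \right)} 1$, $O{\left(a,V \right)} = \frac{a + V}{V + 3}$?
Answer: $- \frac{29617}{36} \approx -822.69$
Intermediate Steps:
$O{\left(a,V \right)} = \frac{V + a}{3 + V}$
$t = \frac{23}{6}$ ($t = \frac{3 + 5 \cdot 4}{3 + 3} \cdot 1 = \frac{3 + 20}{6} \cdot 1 = \frac{1}{6} \cdot 23 \cdot 1 = \frac{23}{6} \cdot 1 = \frac{23}{6} \approx 3.8333$)
$o{\left(A \right)} = -2 + A^{2}$
$g = -810$ ($g = 9 \left(-90\right) = -810$)
$g - o{\left(t \right)} = -810 - \left(-2 + \left(\frac{23}{6}\right)^{2}\right) = -810 - \left(-2 + \frac{529}{36}\right) = -810 - \frac{457}{36} = - \frac{29617}{36}$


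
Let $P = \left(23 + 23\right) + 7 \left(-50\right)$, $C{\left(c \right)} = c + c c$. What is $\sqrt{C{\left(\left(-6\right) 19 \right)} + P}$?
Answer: $\sqrt{12578} \approx 112.15$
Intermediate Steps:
$C{\left(c \right)} = c + c^{2}$
$P = -304$ ($P = 46 - 350 = -304$)
$\sqrt{C{\left(\left(-6\right) 19 \right)} + P} = \sqrt{\left(-6\right) 19 \left(1 - 114\right) - 304} = \sqrt{- 114 \left(1 - 114\right) - 304} = \sqrt{\left(-114\right) \left(-113\right) - 304} = \sqrt{12882 - 304} = \sqrt{12578}$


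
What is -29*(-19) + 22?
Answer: 573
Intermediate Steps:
-29*(-19) + 22 = 551 + 22 = 573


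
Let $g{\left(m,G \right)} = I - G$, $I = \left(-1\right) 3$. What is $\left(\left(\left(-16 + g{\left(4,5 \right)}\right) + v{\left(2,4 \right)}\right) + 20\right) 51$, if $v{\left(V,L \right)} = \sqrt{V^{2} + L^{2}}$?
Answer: $-204 + 102 \sqrt{5} \approx 24.079$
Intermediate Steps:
$I = -3$
$v{\left(V,L \right)} = \sqrt{L^{2} + V^{2}}$
$g{\left(m,G \right)} = -3 - G$
$\left(\left(\left(-16 + g{\left(4,5 \right)}\right) + v{\left(2,4 \right)}\right) + 20\right) 51 = \left(\left(\left(-16 - 8\right) + \sqrt{4^{2} + 2^{2}}\right) + 20\right) 51 = \left(\left(\left(-16 - 8\right) + \sqrt{16 + 4}\right) + 20\right) 51 = \left(\left(\left(-16 - 8\right) + \sqrt{20}\right) + 20\right) 51 = \left(\left(-24 + 2 \sqrt{5}\right) + 20\right) 51 = \left(-4 + 2 \sqrt{5}\right) 51 = -204 + 102 \sqrt{5}$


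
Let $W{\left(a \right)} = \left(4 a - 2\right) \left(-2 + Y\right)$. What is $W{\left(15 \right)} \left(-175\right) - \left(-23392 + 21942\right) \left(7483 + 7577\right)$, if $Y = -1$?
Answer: $21867450$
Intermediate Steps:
$W{\left(a \right)} = 6 - 12 a$ ($W{\left(a \right)} = \left(4 a - 2\right) \left(-2 - 1\right) = \left(-2 + 4 a\right) \left(-3\right) = 6 - 12 a$)
$W{\left(15 \right)} \left(-175\right) - \left(-23392 + 21942\right) \left(7483 + 7577\right) = \left(6 - 180\right) \left(-175\right) - \left(-23392 + 21942\right) \left(7483 + 7577\right) = \left(6 - 180\right) \left(-175\right) - \left(-1450\right) 15060 = \left(-174\right) \left(-175\right) - -21837000 = 30450 + 21837000 = 21867450$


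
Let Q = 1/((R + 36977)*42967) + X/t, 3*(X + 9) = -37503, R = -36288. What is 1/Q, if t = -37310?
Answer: 8496423481/2848841288 ≈ 2.9824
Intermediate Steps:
X = -12510 (X = -9 + (⅓)*(-37503) = -9 - 12501 = -12510)
Q = 2848841288/8496423481 (Q = 1/((-36288 + 36977)*42967) - 12510/(-37310) = (1/42967)/689 - 12510*(-1/37310) = (1/689)*(1/42967) + 1251/3731 = 1/29604263 + 1251/3731 = 2848841288/8496423481 ≈ 0.33530)
1/Q = 1/(2848841288/8496423481) = 8496423481/2848841288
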